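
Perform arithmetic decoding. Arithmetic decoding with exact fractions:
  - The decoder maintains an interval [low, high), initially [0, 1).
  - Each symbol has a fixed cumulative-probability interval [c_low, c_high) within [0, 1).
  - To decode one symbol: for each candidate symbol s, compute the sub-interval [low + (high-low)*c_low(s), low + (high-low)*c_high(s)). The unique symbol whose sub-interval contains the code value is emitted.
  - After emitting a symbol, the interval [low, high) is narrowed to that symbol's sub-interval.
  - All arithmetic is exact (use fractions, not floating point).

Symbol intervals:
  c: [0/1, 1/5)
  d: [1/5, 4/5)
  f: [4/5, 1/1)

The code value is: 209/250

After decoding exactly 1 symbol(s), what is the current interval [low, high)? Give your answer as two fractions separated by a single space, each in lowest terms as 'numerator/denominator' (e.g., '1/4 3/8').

Step 1: interval [0/1, 1/1), width = 1/1 - 0/1 = 1/1
  'c': [0/1 + 1/1*0/1, 0/1 + 1/1*1/5) = [0/1, 1/5)
  'd': [0/1 + 1/1*1/5, 0/1 + 1/1*4/5) = [1/5, 4/5)
  'f': [0/1 + 1/1*4/5, 0/1 + 1/1*1/1) = [4/5, 1/1) <- contains code 209/250
  emit 'f', narrow to [4/5, 1/1)

Answer: 4/5 1/1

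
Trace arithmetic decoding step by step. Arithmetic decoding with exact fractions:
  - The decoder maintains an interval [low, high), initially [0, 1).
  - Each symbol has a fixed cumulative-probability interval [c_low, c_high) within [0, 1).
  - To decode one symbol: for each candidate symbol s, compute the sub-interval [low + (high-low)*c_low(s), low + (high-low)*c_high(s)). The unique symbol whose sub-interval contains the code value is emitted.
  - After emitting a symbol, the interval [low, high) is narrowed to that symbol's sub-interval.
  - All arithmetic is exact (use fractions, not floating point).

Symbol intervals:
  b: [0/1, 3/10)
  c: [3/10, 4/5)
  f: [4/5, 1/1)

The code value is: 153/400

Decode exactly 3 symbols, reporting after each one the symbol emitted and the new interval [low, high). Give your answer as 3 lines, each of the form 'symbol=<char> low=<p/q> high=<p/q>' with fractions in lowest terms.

Step 1: interval [0/1, 1/1), width = 1/1 - 0/1 = 1/1
  'b': [0/1 + 1/1*0/1, 0/1 + 1/1*3/10) = [0/1, 3/10)
  'c': [0/1 + 1/1*3/10, 0/1 + 1/1*4/5) = [3/10, 4/5) <- contains code 153/400
  'f': [0/1 + 1/1*4/5, 0/1 + 1/1*1/1) = [4/5, 1/1)
  emit 'c', narrow to [3/10, 4/5)
Step 2: interval [3/10, 4/5), width = 4/5 - 3/10 = 1/2
  'b': [3/10 + 1/2*0/1, 3/10 + 1/2*3/10) = [3/10, 9/20) <- contains code 153/400
  'c': [3/10 + 1/2*3/10, 3/10 + 1/2*4/5) = [9/20, 7/10)
  'f': [3/10 + 1/2*4/5, 3/10 + 1/2*1/1) = [7/10, 4/5)
  emit 'b', narrow to [3/10, 9/20)
Step 3: interval [3/10, 9/20), width = 9/20 - 3/10 = 3/20
  'b': [3/10 + 3/20*0/1, 3/10 + 3/20*3/10) = [3/10, 69/200)
  'c': [3/10 + 3/20*3/10, 3/10 + 3/20*4/5) = [69/200, 21/50) <- contains code 153/400
  'f': [3/10 + 3/20*4/5, 3/10 + 3/20*1/1) = [21/50, 9/20)
  emit 'c', narrow to [69/200, 21/50)

Answer: symbol=c low=3/10 high=4/5
symbol=b low=3/10 high=9/20
symbol=c low=69/200 high=21/50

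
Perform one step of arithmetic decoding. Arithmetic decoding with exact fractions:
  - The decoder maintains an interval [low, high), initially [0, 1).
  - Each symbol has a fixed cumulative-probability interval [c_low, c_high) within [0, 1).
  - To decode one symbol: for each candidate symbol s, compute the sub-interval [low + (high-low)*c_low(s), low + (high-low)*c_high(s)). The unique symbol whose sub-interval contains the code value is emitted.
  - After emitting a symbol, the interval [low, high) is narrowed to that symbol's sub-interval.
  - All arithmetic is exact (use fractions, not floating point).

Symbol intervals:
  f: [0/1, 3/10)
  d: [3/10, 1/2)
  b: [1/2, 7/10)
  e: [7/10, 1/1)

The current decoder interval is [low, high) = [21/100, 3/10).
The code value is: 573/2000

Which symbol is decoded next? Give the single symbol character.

Interval width = high − low = 3/10 − 21/100 = 9/100
Scaled code = (code − low) / width = (573/2000 − 21/100) / 9/100 = 17/20
  f: [0/1, 3/10) 
  d: [3/10, 1/2) 
  b: [1/2, 7/10) 
  e: [7/10, 1/1) ← scaled code falls here ✓

Answer: e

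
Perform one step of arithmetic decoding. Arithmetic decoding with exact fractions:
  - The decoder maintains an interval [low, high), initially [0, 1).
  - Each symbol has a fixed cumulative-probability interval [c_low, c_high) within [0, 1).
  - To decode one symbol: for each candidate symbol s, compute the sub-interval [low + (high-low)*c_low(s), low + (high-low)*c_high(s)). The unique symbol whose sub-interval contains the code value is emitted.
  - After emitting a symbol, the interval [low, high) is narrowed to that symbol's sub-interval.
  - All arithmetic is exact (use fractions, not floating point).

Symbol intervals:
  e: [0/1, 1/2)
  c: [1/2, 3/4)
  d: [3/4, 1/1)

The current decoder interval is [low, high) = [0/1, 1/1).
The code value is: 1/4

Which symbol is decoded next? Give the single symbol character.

Interval width = high − low = 1/1 − 0/1 = 1/1
Scaled code = (code − low) / width = (1/4 − 0/1) / 1/1 = 1/4
  e: [0/1, 1/2) ← scaled code falls here ✓
  c: [1/2, 3/4) 
  d: [3/4, 1/1) 

Answer: e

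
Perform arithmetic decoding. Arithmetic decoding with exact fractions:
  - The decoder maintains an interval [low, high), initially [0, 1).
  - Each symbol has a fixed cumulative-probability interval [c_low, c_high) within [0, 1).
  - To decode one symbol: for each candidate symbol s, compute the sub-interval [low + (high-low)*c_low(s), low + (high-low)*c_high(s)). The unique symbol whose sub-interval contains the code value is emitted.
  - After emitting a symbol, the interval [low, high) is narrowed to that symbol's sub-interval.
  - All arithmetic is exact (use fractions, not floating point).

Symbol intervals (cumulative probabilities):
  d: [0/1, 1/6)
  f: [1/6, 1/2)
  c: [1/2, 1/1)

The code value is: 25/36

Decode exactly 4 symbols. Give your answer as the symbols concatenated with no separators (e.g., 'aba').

Answer: cfcf

Derivation:
Step 1: interval [0/1, 1/1), width = 1/1 - 0/1 = 1/1
  'd': [0/1 + 1/1*0/1, 0/1 + 1/1*1/6) = [0/1, 1/6)
  'f': [0/1 + 1/1*1/6, 0/1 + 1/1*1/2) = [1/6, 1/2)
  'c': [0/1 + 1/1*1/2, 0/1 + 1/1*1/1) = [1/2, 1/1) <- contains code 25/36
  emit 'c', narrow to [1/2, 1/1)
Step 2: interval [1/2, 1/1), width = 1/1 - 1/2 = 1/2
  'd': [1/2 + 1/2*0/1, 1/2 + 1/2*1/6) = [1/2, 7/12)
  'f': [1/2 + 1/2*1/6, 1/2 + 1/2*1/2) = [7/12, 3/4) <- contains code 25/36
  'c': [1/2 + 1/2*1/2, 1/2 + 1/2*1/1) = [3/4, 1/1)
  emit 'f', narrow to [7/12, 3/4)
Step 3: interval [7/12, 3/4), width = 3/4 - 7/12 = 1/6
  'd': [7/12 + 1/6*0/1, 7/12 + 1/6*1/6) = [7/12, 11/18)
  'f': [7/12 + 1/6*1/6, 7/12 + 1/6*1/2) = [11/18, 2/3)
  'c': [7/12 + 1/6*1/2, 7/12 + 1/6*1/1) = [2/3, 3/4) <- contains code 25/36
  emit 'c', narrow to [2/3, 3/4)
Step 4: interval [2/3, 3/4), width = 3/4 - 2/3 = 1/12
  'd': [2/3 + 1/12*0/1, 2/3 + 1/12*1/6) = [2/3, 49/72)
  'f': [2/3 + 1/12*1/6, 2/3 + 1/12*1/2) = [49/72, 17/24) <- contains code 25/36
  'c': [2/3 + 1/12*1/2, 2/3 + 1/12*1/1) = [17/24, 3/4)
  emit 'f', narrow to [49/72, 17/24)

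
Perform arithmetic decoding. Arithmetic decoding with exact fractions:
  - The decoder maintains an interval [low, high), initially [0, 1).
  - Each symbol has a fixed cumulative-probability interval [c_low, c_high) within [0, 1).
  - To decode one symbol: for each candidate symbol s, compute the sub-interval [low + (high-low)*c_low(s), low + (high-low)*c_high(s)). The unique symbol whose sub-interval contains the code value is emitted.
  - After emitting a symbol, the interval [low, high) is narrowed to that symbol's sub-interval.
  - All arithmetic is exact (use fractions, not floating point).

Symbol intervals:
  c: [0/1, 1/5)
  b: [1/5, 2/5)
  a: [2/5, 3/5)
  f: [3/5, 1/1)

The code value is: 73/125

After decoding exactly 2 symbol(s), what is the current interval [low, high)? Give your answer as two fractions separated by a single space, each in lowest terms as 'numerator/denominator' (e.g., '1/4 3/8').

Answer: 13/25 3/5

Derivation:
Step 1: interval [0/1, 1/1), width = 1/1 - 0/1 = 1/1
  'c': [0/1 + 1/1*0/1, 0/1 + 1/1*1/5) = [0/1, 1/5)
  'b': [0/1 + 1/1*1/5, 0/1 + 1/1*2/5) = [1/5, 2/5)
  'a': [0/1 + 1/1*2/5, 0/1 + 1/1*3/5) = [2/5, 3/5) <- contains code 73/125
  'f': [0/1 + 1/1*3/5, 0/1 + 1/1*1/1) = [3/5, 1/1)
  emit 'a', narrow to [2/5, 3/5)
Step 2: interval [2/5, 3/5), width = 3/5 - 2/5 = 1/5
  'c': [2/5 + 1/5*0/1, 2/5 + 1/5*1/5) = [2/5, 11/25)
  'b': [2/5 + 1/5*1/5, 2/5 + 1/5*2/5) = [11/25, 12/25)
  'a': [2/5 + 1/5*2/5, 2/5 + 1/5*3/5) = [12/25, 13/25)
  'f': [2/5 + 1/5*3/5, 2/5 + 1/5*1/1) = [13/25, 3/5) <- contains code 73/125
  emit 'f', narrow to [13/25, 3/5)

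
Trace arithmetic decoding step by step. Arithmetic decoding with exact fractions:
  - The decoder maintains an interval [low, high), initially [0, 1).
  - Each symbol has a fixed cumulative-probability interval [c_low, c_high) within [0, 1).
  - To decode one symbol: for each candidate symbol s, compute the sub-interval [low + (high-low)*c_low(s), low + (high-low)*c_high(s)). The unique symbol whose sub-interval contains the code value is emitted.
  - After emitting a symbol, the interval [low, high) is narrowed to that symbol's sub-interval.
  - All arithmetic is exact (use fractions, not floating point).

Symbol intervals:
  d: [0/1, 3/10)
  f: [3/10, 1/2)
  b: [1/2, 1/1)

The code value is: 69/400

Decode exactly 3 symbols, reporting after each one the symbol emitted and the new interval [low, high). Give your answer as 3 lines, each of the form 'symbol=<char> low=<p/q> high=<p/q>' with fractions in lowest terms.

Answer: symbol=d low=0/1 high=3/10
symbol=b low=3/20 high=3/10
symbol=d low=3/20 high=39/200

Derivation:
Step 1: interval [0/1, 1/1), width = 1/1 - 0/1 = 1/1
  'd': [0/1 + 1/1*0/1, 0/1 + 1/1*3/10) = [0/1, 3/10) <- contains code 69/400
  'f': [0/1 + 1/1*3/10, 0/1 + 1/1*1/2) = [3/10, 1/2)
  'b': [0/1 + 1/1*1/2, 0/1 + 1/1*1/1) = [1/2, 1/1)
  emit 'd', narrow to [0/1, 3/10)
Step 2: interval [0/1, 3/10), width = 3/10 - 0/1 = 3/10
  'd': [0/1 + 3/10*0/1, 0/1 + 3/10*3/10) = [0/1, 9/100)
  'f': [0/1 + 3/10*3/10, 0/1 + 3/10*1/2) = [9/100, 3/20)
  'b': [0/1 + 3/10*1/2, 0/1 + 3/10*1/1) = [3/20, 3/10) <- contains code 69/400
  emit 'b', narrow to [3/20, 3/10)
Step 3: interval [3/20, 3/10), width = 3/10 - 3/20 = 3/20
  'd': [3/20 + 3/20*0/1, 3/20 + 3/20*3/10) = [3/20, 39/200) <- contains code 69/400
  'f': [3/20 + 3/20*3/10, 3/20 + 3/20*1/2) = [39/200, 9/40)
  'b': [3/20 + 3/20*1/2, 3/20 + 3/20*1/1) = [9/40, 3/10)
  emit 'd', narrow to [3/20, 39/200)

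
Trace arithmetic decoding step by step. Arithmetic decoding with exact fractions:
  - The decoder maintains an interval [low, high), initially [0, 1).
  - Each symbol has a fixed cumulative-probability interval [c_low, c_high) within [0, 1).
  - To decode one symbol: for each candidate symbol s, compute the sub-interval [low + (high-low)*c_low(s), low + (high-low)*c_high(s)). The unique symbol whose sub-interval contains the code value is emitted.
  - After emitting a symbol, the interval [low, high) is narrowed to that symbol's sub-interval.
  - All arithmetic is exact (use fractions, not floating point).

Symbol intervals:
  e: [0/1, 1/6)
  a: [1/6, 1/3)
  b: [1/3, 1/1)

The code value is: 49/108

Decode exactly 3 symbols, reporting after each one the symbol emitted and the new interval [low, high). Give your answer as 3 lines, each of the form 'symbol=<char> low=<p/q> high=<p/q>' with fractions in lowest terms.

Answer: symbol=b low=1/3 high=1/1
symbol=a low=4/9 high=5/9
symbol=e low=4/9 high=25/54

Derivation:
Step 1: interval [0/1, 1/1), width = 1/1 - 0/1 = 1/1
  'e': [0/1 + 1/1*0/1, 0/1 + 1/1*1/6) = [0/1, 1/6)
  'a': [0/1 + 1/1*1/6, 0/1 + 1/1*1/3) = [1/6, 1/3)
  'b': [0/1 + 1/1*1/3, 0/1 + 1/1*1/1) = [1/3, 1/1) <- contains code 49/108
  emit 'b', narrow to [1/3, 1/1)
Step 2: interval [1/3, 1/1), width = 1/1 - 1/3 = 2/3
  'e': [1/3 + 2/3*0/1, 1/3 + 2/3*1/6) = [1/3, 4/9)
  'a': [1/3 + 2/3*1/6, 1/3 + 2/3*1/3) = [4/9, 5/9) <- contains code 49/108
  'b': [1/3 + 2/3*1/3, 1/3 + 2/3*1/1) = [5/9, 1/1)
  emit 'a', narrow to [4/9, 5/9)
Step 3: interval [4/9, 5/9), width = 5/9 - 4/9 = 1/9
  'e': [4/9 + 1/9*0/1, 4/9 + 1/9*1/6) = [4/9, 25/54) <- contains code 49/108
  'a': [4/9 + 1/9*1/6, 4/9 + 1/9*1/3) = [25/54, 13/27)
  'b': [4/9 + 1/9*1/3, 4/9 + 1/9*1/1) = [13/27, 5/9)
  emit 'e', narrow to [4/9, 25/54)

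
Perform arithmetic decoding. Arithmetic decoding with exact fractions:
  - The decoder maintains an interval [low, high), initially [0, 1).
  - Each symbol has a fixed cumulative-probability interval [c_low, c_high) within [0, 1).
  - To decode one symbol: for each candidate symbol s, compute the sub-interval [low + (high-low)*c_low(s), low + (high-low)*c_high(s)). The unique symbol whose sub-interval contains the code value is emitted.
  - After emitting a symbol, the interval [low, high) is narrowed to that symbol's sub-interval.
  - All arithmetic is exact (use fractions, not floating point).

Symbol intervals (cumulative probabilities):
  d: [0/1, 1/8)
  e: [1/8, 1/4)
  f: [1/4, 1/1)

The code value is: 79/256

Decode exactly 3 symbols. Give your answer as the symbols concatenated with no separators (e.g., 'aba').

Step 1: interval [0/1, 1/1), width = 1/1 - 0/1 = 1/1
  'd': [0/1 + 1/1*0/1, 0/1 + 1/1*1/8) = [0/1, 1/8)
  'e': [0/1 + 1/1*1/8, 0/1 + 1/1*1/4) = [1/8, 1/4)
  'f': [0/1 + 1/1*1/4, 0/1 + 1/1*1/1) = [1/4, 1/1) <- contains code 79/256
  emit 'f', narrow to [1/4, 1/1)
Step 2: interval [1/4, 1/1), width = 1/1 - 1/4 = 3/4
  'd': [1/4 + 3/4*0/1, 1/4 + 3/4*1/8) = [1/4, 11/32) <- contains code 79/256
  'e': [1/4 + 3/4*1/8, 1/4 + 3/4*1/4) = [11/32, 7/16)
  'f': [1/4 + 3/4*1/4, 1/4 + 3/4*1/1) = [7/16, 1/1)
  emit 'd', narrow to [1/4, 11/32)
Step 3: interval [1/4, 11/32), width = 11/32 - 1/4 = 3/32
  'd': [1/4 + 3/32*0/1, 1/4 + 3/32*1/8) = [1/4, 67/256)
  'e': [1/4 + 3/32*1/8, 1/4 + 3/32*1/4) = [67/256, 35/128)
  'f': [1/4 + 3/32*1/4, 1/4 + 3/32*1/1) = [35/128, 11/32) <- contains code 79/256
  emit 'f', narrow to [35/128, 11/32)

Answer: fdf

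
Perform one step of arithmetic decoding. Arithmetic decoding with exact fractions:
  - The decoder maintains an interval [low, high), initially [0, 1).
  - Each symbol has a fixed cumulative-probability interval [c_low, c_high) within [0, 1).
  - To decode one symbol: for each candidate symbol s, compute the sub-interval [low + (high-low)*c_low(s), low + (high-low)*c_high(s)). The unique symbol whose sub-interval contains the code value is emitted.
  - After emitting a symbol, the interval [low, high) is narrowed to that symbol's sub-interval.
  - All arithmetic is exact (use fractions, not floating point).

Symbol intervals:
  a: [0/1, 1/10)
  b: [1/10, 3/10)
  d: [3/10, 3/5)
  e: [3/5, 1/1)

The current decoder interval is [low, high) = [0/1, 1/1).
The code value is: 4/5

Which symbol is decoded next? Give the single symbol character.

Answer: e

Derivation:
Interval width = high − low = 1/1 − 0/1 = 1/1
Scaled code = (code − low) / width = (4/5 − 0/1) / 1/1 = 4/5
  a: [0/1, 1/10) 
  b: [1/10, 3/10) 
  d: [3/10, 3/5) 
  e: [3/5, 1/1) ← scaled code falls here ✓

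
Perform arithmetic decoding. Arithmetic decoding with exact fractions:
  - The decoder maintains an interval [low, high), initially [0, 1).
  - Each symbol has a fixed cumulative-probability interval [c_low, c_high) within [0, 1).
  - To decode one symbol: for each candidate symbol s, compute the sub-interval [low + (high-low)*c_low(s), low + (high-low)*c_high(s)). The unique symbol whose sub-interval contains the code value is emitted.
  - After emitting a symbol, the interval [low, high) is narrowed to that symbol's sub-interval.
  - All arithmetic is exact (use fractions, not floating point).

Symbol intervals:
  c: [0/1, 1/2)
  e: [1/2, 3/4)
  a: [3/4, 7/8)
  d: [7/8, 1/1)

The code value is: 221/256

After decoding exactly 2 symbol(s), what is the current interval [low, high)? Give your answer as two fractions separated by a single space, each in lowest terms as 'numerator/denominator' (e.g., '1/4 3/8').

Answer: 55/64 7/8

Derivation:
Step 1: interval [0/1, 1/1), width = 1/1 - 0/1 = 1/1
  'c': [0/1 + 1/1*0/1, 0/1 + 1/1*1/2) = [0/1, 1/2)
  'e': [0/1 + 1/1*1/2, 0/1 + 1/1*3/4) = [1/2, 3/4)
  'a': [0/1 + 1/1*3/4, 0/1 + 1/1*7/8) = [3/4, 7/8) <- contains code 221/256
  'd': [0/1 + 1/1*7/8, 0/1 + 1/1*1/1) = [7/8, 1/1)
  emit 'a', narrow to [3/4, 7/8)
Step 2: interval [3/4, 7/8), width = 7/8 - 3/4 = 1/8
  'c': [3/4 + 1/8*0/1, 3/4 + 1/8*1/2) = [3/4, 13/16)
  'e': [3/4 + 1/8*1/2, 3/4 + 1/8*3/4) = [13/16, 27/32)
  'a': [3/4 + 1/8*3/4, 3/4 + 1/8*7/8) = [27/32, 55/64)
  'd': [3/4 + 1/8*7/8, 3/4 + 1/8*1/1) = [55/64, 7/8) <- contains code 221/256
  emit 'd', narrow to [55/64, 7/8)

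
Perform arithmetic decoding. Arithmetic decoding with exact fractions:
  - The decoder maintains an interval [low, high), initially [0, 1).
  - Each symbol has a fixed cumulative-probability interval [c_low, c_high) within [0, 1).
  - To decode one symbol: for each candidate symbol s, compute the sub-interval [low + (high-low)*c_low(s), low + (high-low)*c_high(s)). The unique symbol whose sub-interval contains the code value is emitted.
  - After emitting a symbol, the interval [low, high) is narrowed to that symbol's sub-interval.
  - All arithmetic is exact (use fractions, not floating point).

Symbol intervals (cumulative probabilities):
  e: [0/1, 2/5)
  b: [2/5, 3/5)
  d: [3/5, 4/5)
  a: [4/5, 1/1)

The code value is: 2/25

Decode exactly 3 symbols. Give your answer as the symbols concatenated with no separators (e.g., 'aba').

Step 1: interval [0/1, 1/1), width = 1/1 - 0/1 = 1/1
  'e': [0/1 + 1/1*0/1, 0/1 + 1/1*2/5) = [0/1, 2/5) <- contains code 2/25
  'b': [0/1 + 1/1*2/5, 0/1 + 1/1*3/5) = [2/5, 3/5)
  'd': [0/1 + 1/1*3/5, 0/1 + 1/1*4/5) = [3/5, 4/5)
  'a': [0/1 + 1/1*4/5, 0/1 + 1/1*1/1) = [4/5, 1/1)
  emit 'e', narrow to [0/1, 2/5)
Step 2: interval [0/1, 2/5), width = 2/5 - 0/1 = 2/5
  'e': [0/1 + 2/5*0/1, 0/1 + 2/5*2/5) = [0/1, 4/25) <- contains code 2/25
  'b': [0/1 + 2/5*2/5, 0/1 + 2/5*3/5) = [4/25, 6/25)
  'd': [0/1 + 2/5*3/5, 0/1 + 2/5*4/5) = [6/25, 8/25)
  'a': [0/1 + 2/5*4/5, 0/1 + 2/5*1/1) = [8/25, 2/5)
  emit 'e', narrow to [0/1, 4/25)
Step 3: interval [0/1, 4/25), width = 4/25 - 0/1 = 4/25
  'e': [0/1 + 4/25*0/1, 0/1 + 4/25*2/5) = [0/1, 8/125)
  'b': [0/1 + 4/25*2/5, 0/1 + 4/25*3/5) = [8/125, 12/125) <- contains code 2/25
  'd': [0/1 + 4/25*3/5, 0/1 + 4/25*4/5) = [12/125, 16/125)
  'a': [0/1 + 4/25*4/5, 0/1 + 4/25*1/1) = [16/125, 4/25)
  emit 'b', narrow to [8/125, 12/125)

Answer: eeb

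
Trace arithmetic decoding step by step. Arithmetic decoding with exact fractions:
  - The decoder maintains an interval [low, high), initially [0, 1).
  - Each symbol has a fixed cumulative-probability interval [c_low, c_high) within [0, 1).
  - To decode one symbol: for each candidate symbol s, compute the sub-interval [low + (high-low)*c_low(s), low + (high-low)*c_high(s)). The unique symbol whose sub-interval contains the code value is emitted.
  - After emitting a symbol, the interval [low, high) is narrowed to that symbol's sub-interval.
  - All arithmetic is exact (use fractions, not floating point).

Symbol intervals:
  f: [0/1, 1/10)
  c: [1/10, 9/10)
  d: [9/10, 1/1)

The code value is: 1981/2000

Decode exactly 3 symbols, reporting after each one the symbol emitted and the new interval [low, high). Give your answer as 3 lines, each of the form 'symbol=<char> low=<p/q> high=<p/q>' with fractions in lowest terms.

Answer: symbol=d low=9/10 high=1/1
symbol=d low=99/100 high=1/1
symbol=f low=99/100 high=991/1000

Derivation:
Step 1: interval [0/1, 1/1), width = 1/1 - 0/1 = 1/1
  'f': [0/1 + 1/1*0/1, 0/1 + 1/1*1/10) = [0/1, 1/10)
  'c': [0/1 + 1/1*1/10, 0/1 + 1/1*9/10) = [1/10, 9/10)
  'd': [0/1 + 1/1*9/10, 0/1 + 1/1*1/1) = [9/10, 1/1) <- contains code 1981/2000
  emit 'd', narrow to [9/10, 1/1)
Step 2: interval [9/10, 1/1), width = 1/1 - 9/10 = 1/10
  'f': [9/10 + 1/10*0/1, 9/10 + 1/10*1/10) = [9/10, 91/100)
  'c': [9/10 + 1/10*1/10, 9/10 + 1/10*9/10) = [91/100, 99/100)
  'd': [9/10 + 1/10*9/10, 9/10 + 1/10*1/1) = [99/100, 1/1) <- contains code 1981/2000
  emit 'd', narrow to [99/100, 1/1)
Step 3: interval [99/100, 1/1), width = 1/1 - 99/100 = 1/100
  'f': [99/100 + 1/100*0/1, 99/100 + 1/100*1/10) = [99/100, 991/1000) <- contains code 1981/2000
  'c': [99/100 + 1/100*1/10, 99/100 + 1/100*9/10) = [991/1000, 999/1000)
  'd': [99/100 + 1/100*9/10, 99/100 + 1/100*1/1) = [999/1000, 1/1)
  emit 'f', narrow to [99/100, 991/1000)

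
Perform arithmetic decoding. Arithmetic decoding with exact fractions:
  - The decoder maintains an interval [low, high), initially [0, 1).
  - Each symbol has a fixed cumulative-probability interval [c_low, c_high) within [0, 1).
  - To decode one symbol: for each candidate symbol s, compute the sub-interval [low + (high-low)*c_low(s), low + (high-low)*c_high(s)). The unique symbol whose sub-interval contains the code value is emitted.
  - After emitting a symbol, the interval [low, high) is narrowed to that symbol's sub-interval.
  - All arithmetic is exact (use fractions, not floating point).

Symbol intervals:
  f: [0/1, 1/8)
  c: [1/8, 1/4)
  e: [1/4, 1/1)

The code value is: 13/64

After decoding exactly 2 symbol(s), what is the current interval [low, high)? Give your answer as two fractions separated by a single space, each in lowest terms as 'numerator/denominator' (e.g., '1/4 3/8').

Step 1: interval [0/1, 1/1), width = 1/1 - 0/1 = 1/1
  'f': [0/1 + 1/1*0/1, 0/1 + 1/1*1/8) = [0/1, 1/8)
  'c': [0/1 + 1/1*1/8, 0/1 + 1/1*1/4) = [1/8, 1/4) <- contains code 13/64
  'e': [0/1 + 1/1*1/4, 0/1 + 1/1*1/1) = [1/4, 1/1)
  emit 'c', narrow to [1/8, 1/4)
Step 2: interval [1/8, 1/4), width = 1/4 - 1/8 = 1/8
  'f': [1/8 + 1/8*0/1, 1/8 + 1/8*1/8) = [1/8, 9/64)
  'c': [1/8 + 1/8*1/8, 1/8 + 1/8*1/4) = [9/64, 5/32)
  'e': [1/8 + 1/8*1/4, 1/8 + 1/8*1/1) = [5/32, 1/4) <- contains code 13/64
  emit 'e', narrow to [5/32, 1/4)

Answer: 5/32 1/4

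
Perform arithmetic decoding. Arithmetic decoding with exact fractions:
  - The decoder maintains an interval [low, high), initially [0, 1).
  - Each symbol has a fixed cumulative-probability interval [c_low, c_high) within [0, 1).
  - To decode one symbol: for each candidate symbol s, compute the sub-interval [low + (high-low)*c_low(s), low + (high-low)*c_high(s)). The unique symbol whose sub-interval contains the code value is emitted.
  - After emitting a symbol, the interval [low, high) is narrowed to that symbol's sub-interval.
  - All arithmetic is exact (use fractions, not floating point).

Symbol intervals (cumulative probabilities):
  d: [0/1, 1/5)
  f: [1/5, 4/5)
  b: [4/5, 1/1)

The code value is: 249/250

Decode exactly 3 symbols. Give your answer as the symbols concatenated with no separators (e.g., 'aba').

Step 1: interval [0/1, 1/1), width = 1/1 - 0/1 = 1/1
  'd': [0/1 + 1/1*0/1, 0/1 + 1/1*1/5) = [0/1, 1/5)
  'f': [0/1 + 1/1*1/5, 0/1 + 1/1*4/5) = [1/5, 4/5)
  'b': [0/1 + 1/1*4/5, 0/1 + 1/1*1/1) = [4/5, 1/1) <- contains code 249/250
  emit 'b', narrow to [4/5, 1/1)
Step 2: interval [4/5, 1/1), width = 1/1 - 4/5 = 1/5
  'd': [4/5 + 1/5*0/1, 4/5 + 1/5*1/5) = [4/5, 21/25)
  'f': [4/5 + 1/5*1/5, 4/5 + 1/5*4/5) = [21/25, 24/25)
  'b': [4/5 + 1/5*4/5, 4/5 + 1/5*1/1) = [24/25, 1/1) <- contains code 249/250
  emit 'b', narrow to [24/25, 1/1)
Step 3: interval [24/25, 1/1), width = 1/1 - 24/25 = 1/25
  'd': [24/25 + 1/25*0/1, 24/25 + 1/25*1/5) = [24/25, 121/125)
  'f': [24/25 + 1/25*1/5, 24/25 + 1/25*4/5) = [121/125, 124/125)
  'b': [24/25 + 1/25*4/5, 24/25 + 1/25*1/1) = [124/125, 1/1) <- contains code 249/250
  emit 'b', narrow to [124/125, 1/1)

Answer: bbb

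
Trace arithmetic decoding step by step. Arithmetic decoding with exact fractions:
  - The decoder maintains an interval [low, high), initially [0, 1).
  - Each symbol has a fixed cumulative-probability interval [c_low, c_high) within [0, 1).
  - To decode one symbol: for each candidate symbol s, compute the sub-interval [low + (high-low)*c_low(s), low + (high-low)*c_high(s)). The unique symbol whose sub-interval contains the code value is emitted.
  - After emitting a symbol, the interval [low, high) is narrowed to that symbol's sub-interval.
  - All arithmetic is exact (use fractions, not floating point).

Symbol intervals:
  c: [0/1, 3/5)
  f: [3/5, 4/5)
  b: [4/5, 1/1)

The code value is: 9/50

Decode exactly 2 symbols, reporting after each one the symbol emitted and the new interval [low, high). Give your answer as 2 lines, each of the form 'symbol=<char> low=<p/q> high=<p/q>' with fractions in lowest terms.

Answer: symbol=c low=0/1 high=3/5
symbol=c low=0/1 high=9/25

Derivation:
Step 1: interval [0/1, 1/1), width = 1/1 - 0/1 = 1/1
  'c': [0/1 + 1/1*0/1, 0/1 + 1/1*3/5) = [0/1, 3/5) <- contains code 9/50
  'f': [0/1 + 1/1*3/5, 0/1 + 1/1*4/5) = [3/5, 4/5)
  'b': [0/1 + 1/1*4/5, 0/1 + 1/1*1/1) = [4/5, 1/1)
  emit 'c', narrow to [0/1, 3/5)
Step 2: interval [0/1, 3/5), width = 3/5 - 0/1 = 3/5
  'c': [0/1 + 3/5*0/1, 0/1 + 3/5*3/5) = [0/1, 9/25) <- contains code 9/50
  'f': [0/1 + 3/5*3/5, 0/1 + 3/5*4/5) = [9/25, 12/25)
  'b': [0/1 + 3/5*4/5, 0/1 + 3/5*1/1) = [12/25, 3/5)
  emit 'c', narrow to [0/1, 9/25)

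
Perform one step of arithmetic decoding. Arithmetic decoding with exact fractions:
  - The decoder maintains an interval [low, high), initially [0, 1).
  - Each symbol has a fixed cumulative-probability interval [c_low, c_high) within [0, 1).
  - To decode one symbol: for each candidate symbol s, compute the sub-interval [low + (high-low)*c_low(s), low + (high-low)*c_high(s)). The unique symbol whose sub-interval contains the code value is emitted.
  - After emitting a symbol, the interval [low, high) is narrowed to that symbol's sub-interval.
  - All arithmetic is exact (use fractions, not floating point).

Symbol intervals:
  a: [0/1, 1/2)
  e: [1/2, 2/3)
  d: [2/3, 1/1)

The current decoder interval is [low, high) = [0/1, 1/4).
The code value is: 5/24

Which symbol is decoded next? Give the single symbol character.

Interval width = high − low = 1/4 − 0/1 = 1/4
Scaled code = (code − low) / width = (5/24 − 0/1) / 1/4 = 5/6
  a: [0/1, 1/2) 
  e: [1/2, 2/3) 
  d: [2/3, 1/1) ← scaled code falls here ✓

Answer: d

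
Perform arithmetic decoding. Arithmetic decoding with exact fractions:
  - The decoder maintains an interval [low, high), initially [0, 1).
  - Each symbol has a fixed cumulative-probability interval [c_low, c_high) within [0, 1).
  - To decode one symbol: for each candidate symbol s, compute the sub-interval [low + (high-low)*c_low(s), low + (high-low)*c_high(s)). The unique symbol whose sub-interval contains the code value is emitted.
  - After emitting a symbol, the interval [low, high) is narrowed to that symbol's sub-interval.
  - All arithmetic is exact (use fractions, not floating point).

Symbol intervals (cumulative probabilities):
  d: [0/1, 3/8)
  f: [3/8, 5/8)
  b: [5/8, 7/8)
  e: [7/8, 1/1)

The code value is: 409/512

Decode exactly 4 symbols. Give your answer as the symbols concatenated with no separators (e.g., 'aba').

Answer: bbdb

Derivation:
Step 1: interval [0/1, 1/1), width = 1/1 - 0/1 = 1/1
  'd': [0/1 + 1/1*0/1, 0/1 + 1/1*3/8) = [0/1, 3/8)
  'f': [0/1 + 1/1*3/8, 0/1 + 1/1*5/8) = [3/8, 5/8)
  'b': [0/1 + 1/1*5/8, 0/1 + 1/1*7/8) = [5/8, 7/8) <- contains code 409/512
  'e': [0/1 + 1/1*7/8, 0/1 + 1/1*1/1) = [7/8, 1/1)
  emit 'b', narrow to [5/8, 7/8)
Step 2: interval [5/8, 7/8), width = 7/8 - 5/8 = 1/4
  'd': [5/8 + 1/4*0/1, 5/8 + 1/4*3/8) = [5/8, 23/32)
  'f': [5/8 + 1/4*3/8, 5/8 + 1/4*5/8) = [23/32, 25/32)
  'b': [5/8 + 1/4*5/8, 5/8 + 1/4*7/8) = [25/32, 27/32) <- contains code 409/512
  'e': [5/8 + 1/4*7/8, 5/8 + 1/4*1/1) = [27/32, 7/8)
  emit 'b', narrow to [25/32, 27/32)
Step 3: interval [25/32, 27/32), width = 27/32 - 25/32 = 1/16
  'd': [25/32 + 1/16*0/1, 25/32 + 1/16*3/8) = [25/32, 103/128) <- contains code 409/512
  'f': [25/32 + 1/16*3/8, 25/32 + 1/16*5/8) = [103/128, 105/128)
  'b': [25/32 + 1/16*5/8, 25/32 + 1/16*7/8) = [105/128, 107/128)
  'e': [25/32 + 1/16*7/8, 25/32 + 1/16*1/1) = [107/128, 27/32)
  emit 'd', narrow to [25/32, 103/128)
Step 4: interval [25/32, 103/128), width = 103/128 - 25/32 = 3/128
  'd': [25/32 + 3/128*0/1, 25/32 + 3/128*3/8) = [25/32, 809/1024)
  'f': [25/32 + 3/128*3/8, 25/32 + 3/128*5/8) = [809/1024, 815/1024)
  'b': [25/32 + 3/128*5/8, 25/32 + 3/128*7/8) = [815/1024, 821/1024) <- contains code 409/512
  'e': [25/32 + 3/128*7/8, 25/32 + 3/128*1/1) = [821/1024, 103/128)
  emit 'b', narrow to [815/1024, 821/1024)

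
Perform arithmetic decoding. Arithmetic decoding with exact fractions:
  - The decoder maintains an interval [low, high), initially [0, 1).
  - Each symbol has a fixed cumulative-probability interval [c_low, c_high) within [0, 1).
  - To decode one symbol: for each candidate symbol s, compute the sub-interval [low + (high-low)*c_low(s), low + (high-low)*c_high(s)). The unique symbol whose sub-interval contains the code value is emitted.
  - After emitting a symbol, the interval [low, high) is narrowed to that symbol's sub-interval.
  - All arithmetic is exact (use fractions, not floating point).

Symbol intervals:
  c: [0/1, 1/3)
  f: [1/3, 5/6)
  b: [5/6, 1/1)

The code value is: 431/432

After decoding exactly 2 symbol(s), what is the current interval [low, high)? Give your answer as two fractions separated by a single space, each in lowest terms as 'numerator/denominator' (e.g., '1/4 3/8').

Answer: 35/36 1/1

Derivation:
Step 1: interval [0/1, 1/1), width = 1/1 - 0/1 = 1/1
  'c': [0/1 + 1/1*0/1, 0/1 + 1/1*1/3) = [0/1, 1/3)
  'f': [0/1 + 1/1*1/3, 0/1 + 1/1*5/6) = [1/3, 5/6)
  'b': [0/1 + 1/1*5/6, 0/1 + 1/1*1/1) = [5/6, 1/1) <- contains code 431/432
  emit 'b', narrow to [5/6, 1/1)
Step 2: interval [5/6, 1/1), width = 1/1 - 5/6 = 1/6
  'c': [5/6 + 1/6*0/1, 5/6 + 1/6*1/3) = [5/6, 8/9)
  'f': [5/6 + 1/6*1/3, 5/6 + 1/6*5/6) = [8/9, 35/36)
  'b': [5/6 + 1/6*5/6, 5/6 + 1/6*1/1) = [35/36, 1/1) <- contains code 431/432
  emit 'b', narrow to [35/36, 1/1)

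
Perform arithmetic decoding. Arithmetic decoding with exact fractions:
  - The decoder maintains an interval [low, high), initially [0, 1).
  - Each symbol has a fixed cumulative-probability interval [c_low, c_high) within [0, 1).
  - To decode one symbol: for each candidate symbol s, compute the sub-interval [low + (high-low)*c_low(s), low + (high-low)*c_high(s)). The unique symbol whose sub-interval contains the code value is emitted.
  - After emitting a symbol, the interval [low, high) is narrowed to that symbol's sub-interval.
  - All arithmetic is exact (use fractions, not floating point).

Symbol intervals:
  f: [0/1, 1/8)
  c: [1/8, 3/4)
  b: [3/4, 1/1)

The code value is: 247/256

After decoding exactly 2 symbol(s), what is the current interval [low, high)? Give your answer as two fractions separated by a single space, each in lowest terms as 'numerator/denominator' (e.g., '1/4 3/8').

Step 1: interval [0/1, 1/1), width = 1/1 - 0/1 = 1/1
  'f': [0/1 + 1/1*0/1, 0/1 + 1/1*1/8) = [0/1, 1/8)
  'c': [0/1 + 1/1*1/8, 0/1 + 1/1*3/4) = [1/8, 3/4)
  'b': [0/1 + 1/1*3/4, 0/1 + 1/1*1/1) = [3/4, 1/1) <- contains code 247/256
  emit 'b', narrow to [3/4, 1/1)
Step 2: interval [3/4, 1/1), width = 1/1 - 3/4 = 1/4
  'f': [3/4 + 1/4*0/1, 3/4 + 1/4*1/8) = [3/4, 25/32)
  'c': [3/4 + 1/4*1/8, 3/4 + 1/4*3/4) = [25/32, 15/16)
  'b': [3/4 + 1/4*3/4, 3/4 + 1/4*1/1) = [15/16, 1/1) <- contains code 247/256
  emit 'b', narrow to [15/16, 1/1)

Answer: 15/16 1/1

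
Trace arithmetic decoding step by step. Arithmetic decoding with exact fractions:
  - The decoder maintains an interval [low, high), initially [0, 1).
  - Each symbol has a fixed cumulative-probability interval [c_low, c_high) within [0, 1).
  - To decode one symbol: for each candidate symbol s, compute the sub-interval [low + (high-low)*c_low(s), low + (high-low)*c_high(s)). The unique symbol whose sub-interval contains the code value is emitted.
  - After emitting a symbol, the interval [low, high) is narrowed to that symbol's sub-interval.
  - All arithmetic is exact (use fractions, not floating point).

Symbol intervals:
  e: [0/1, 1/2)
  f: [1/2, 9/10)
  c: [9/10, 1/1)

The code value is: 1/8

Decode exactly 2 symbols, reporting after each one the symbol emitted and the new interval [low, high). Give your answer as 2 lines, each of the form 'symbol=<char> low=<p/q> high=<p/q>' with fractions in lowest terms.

Answer: symbol=e low=0/1 high=1/2
symbol=e low=0/1 high=1/4

Derivation:
Step 1: interval [0/1, 1/1), width = 1/1 - 0/1 = 1/1
  'e': [0/1 + 1/1*0/1, 0/1 + 1/1*1/2) = [0/1, 1/2) <- contains code 1/8
  'f': [0/1 + 1/1*1/2, 0/1 + 1/1*9/10) = [1/2, 9/10)
  'c': [0/1 + 1/1*9/10, 0/1 + 1/1*1/1) = [9/10, 1/1)
  emit 'e', narrow to [0/1, 1/2)
Step 2: interval [0/1, 1/2), width = 1/2 - 0/1 = 1/2
  'e': [0/1 + 1/2*0/1, 0/1 + 1/2*1/2) = [0/1, 1/4) <- contains code 1/8
  'f': [0/1 + 1/2*1/2, 0/1 + 1/2*9/10) = [1/4, 9/20)
  'c': [0/1 + 1/2*9/10, 0/1 + 1/2*1/1) = [9/20, 1/2)
  emit 'e', narrow to [0/1, 1/4)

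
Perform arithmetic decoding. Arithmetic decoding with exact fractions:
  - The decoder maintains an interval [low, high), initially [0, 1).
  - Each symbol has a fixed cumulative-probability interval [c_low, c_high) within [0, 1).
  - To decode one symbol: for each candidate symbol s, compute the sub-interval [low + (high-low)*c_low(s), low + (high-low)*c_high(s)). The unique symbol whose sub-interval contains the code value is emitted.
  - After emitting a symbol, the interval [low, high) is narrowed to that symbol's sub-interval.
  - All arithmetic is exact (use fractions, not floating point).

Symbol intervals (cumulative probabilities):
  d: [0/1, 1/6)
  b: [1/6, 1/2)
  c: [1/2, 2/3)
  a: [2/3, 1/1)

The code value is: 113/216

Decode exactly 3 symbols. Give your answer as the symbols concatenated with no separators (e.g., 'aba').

Step 1: interval [0/1, 1/1), width = 1/1 - 0/1 = 1/1
  'd': [0/1 + 1/1*0/1, 0/1 + 1/1*1/6) = [0/1, 1/6)
  'b': [0/1 + 1/1*1/6, 0/1 + 1/1*1/2) = [1/6, 1/2)
  'c': [0/1 + 1/1*1/2, 0/1 + 1/1*2/3) = [1/2, 2/3) <- contains code 113/216
  'a': [0/1 + 1/1*2/3, 0/1 + 1/1*1/1) = [2/3, 1/1)
  emit 'c', narrow to [1/2, 2/3)
Step 2: interval [1/2, 2/3), width = 2/3 - 1/2 = 1/6
  'd': [1/2 + 1/6*0/1, 1/2 + 1/6*1/6) = [1/2, 19/36) <- contains code 113/216
  'b': [1/2 + 1/6*1/6, 1/2 + 1/6*1/2) = [19/36, 7/12)
  'c': [1/2 + 1/6*1/2, 1/2 + 1/6*2/3) = [7/12, 11/18)
  'a': [1/2 + 1/6*2/3, 1/2 + 1/6*1/1) = [11/18, 2/3)
  emit 'd', narrow to [1/2, 19/36)
Step 3: interval [1/2, 19/36), width = 19/36 - 1/2 = 1/36
  'd': [1/2 + 1/36*0/1, 1/2 + 1/36*1/6) = [1/2, 109/216)
  'b': [1/2 + 1/36*1/6, 1/2 + 1/36*1/2) = [109/216, 37/72)
  'c': [1/2 + 1/36*1/2, 1/2 + 1/36*2/3) = [37/72, 14/27)
  'a': [1/2 + 1/36*2/3, 1/2 + 1/36*1/1) = [14/27, 19/36) <- contains code 113/216
  emit 'a', narrow to [14/27, 19/36)

Answer: cda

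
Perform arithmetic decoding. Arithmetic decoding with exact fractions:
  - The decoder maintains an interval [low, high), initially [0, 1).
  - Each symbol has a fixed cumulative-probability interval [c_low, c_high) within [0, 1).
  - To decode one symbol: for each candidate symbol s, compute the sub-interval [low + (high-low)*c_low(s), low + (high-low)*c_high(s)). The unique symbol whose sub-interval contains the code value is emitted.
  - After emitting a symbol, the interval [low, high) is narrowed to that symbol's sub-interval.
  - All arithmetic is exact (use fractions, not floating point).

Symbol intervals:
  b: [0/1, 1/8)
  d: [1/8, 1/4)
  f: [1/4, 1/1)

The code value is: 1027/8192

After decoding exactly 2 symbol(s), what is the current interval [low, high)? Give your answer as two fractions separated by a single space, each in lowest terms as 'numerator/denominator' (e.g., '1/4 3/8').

Step 1: interval [0/1, 1/1), width = 1/1 - 0/1 = 1/1
  'b': [0/1 + 1/1*0/1, 0/1 + 1/1*1/8) = [0/1, 1/8)
  'd': [0/1 + 1/1*1/8, 0/1 + 1/1*1/4) = [1/8, 1/4) <- contains code 1027/8192
  'f': [0/1 + 1/1*1/4, 0/1 + 1/1*1/1) = [1/4, 1/1)
  emit 'd', narrow to [1/8, 1/4)
Step 2: interval [1/8, 1/4), width = 1/4 - 1/8 = 1/8
  'b': [1/8 + 1/8*0/1, 1/8 + 1/8*1/8) = [1/8, 9/64) <- contains code 1027/8192
  'd': [1/8 + 1/8*1/8, 1/8 + 1/8*1/4) = [9/64, 5/32)
  'f': [1/8 + 1/8*1/4, 1/8 + 1/8*1/1) = [5/32, 1/4)
  emit 'b', narrow to [1/8, 9/64)

Answer: 1/8 9/64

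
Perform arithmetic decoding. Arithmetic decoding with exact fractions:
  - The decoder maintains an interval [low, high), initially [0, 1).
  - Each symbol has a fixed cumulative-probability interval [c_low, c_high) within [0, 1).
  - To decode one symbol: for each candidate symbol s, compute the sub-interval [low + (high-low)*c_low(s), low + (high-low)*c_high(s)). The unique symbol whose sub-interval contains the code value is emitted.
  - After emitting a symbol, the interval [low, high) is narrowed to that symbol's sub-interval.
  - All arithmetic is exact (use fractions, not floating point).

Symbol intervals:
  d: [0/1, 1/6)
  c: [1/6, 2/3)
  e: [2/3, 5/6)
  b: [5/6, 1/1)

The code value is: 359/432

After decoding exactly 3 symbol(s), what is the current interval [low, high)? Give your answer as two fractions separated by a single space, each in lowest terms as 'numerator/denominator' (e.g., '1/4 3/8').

Step 1: interval [0/1, 1/1), width = 1/1 - 0/1 = 1/1
  'd': [0/1 + 1/1*0/1, 0/1 + 1/1*1/6) = [0/1, 1/6)
  'c': [0/1 + 1/1*1/6, 0/1 + 1/1*2/3) = [1/6, 2/3)
  'e': [0/1 + 1/1*2/3, 0/1 + 1/1*5/6) = [2/3, 5/6) <- contains code 359/432
  'b': [0/1 + 1/1*5/6, 0/1 + 1/1*1/1) = [5/6, 1/1)
  emit 'e', narrow to [2/3, 5/6)
Step 2: interval [2/3, 5/6), width = 5/6 - 2/3 = 1/6
  'd': [2/3 + 1/6*0/1, 2/3 + 1/6*1/6) = [2/3, 25/36)
  'c': [2/3 + 1/6*1/6, 2/3 + 1/6*2/3) = [25/36, 7/9)
  'e': [2/3 + 1/6*2/3, 2/3 + 1/6*5/6) = [7/9, 29/36)
  'b': [2/3 + 1/6*5/6, 2/3 + 1/6*1/1) = [29/36, 5/6) <- contains code 359/432
  emit 'b', narrow to [29/36, 5/6)
Step 3: interval [29/36, 5/6), width = 5/6 - 29/36 = 1/36
  'd': [29/36 + 1/36*0/1, 29/36 + 1/36*1/6) = [29/36, 175/216)
  'c': [29/36 + 1/36*1/6, 29/36 + 1/36*2/3) = [175/216, 89/108)
  'e': [29/36 + 1/36*2/3, 29/36 + 1/36*5/6) = [89/108, 179/216)
  'b': [29/36 + 1/36*5/6, 29/36 + 1/36*1/1) = [179/216, 5/6) <- contains code 359/432
  emit 'b', narrow to [179/216, 5/6)

Answer: 179/216 5/6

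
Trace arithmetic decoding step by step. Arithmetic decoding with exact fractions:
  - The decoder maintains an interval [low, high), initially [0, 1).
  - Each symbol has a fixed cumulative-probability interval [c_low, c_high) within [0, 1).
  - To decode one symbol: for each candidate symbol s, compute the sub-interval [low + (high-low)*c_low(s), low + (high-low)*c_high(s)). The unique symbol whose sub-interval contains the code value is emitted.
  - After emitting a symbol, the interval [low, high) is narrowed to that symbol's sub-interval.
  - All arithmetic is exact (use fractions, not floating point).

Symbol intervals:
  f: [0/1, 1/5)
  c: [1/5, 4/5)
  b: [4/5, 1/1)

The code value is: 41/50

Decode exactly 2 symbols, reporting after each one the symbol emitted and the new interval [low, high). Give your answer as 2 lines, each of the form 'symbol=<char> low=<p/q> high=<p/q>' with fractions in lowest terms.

Answer: symbol=b low=4/5 high=1/1
symbol=f low=4/5 high=21/25

Derivation:
Step 1: interval [0/1, 1/1), width = 1/1 - 0/1 = 1/1
  'f': [0/1 + 1/1*0/1, 0/1 + 1/1*1/5) = [0/1, 1/5)
  'c': [0/1 + 1/1*1/5, 0/1 + 1/1*4/5) = [1/5, 4/5)
  'b': [0/1 + 1/1*4/5, 0/1 + 1/1*1/1) = [4/5, 1/1) <- contains code 41/50
  emit 'b', narrow to [4/5, 1/1)
Step 2: interval [4/5, 1/1), width = 1/1 - 4/5 = 1/5
  'f': [4/5 + 1/5*0/1, 4/5 + 1/5*1/5) = [4/5, 21/25) <- contains code 41/50
  'c': [4/5 + 1/5*1/5, 4/5 + 1/5*4/5) = [21/25, 24/25)
  'b': [4/5 + 1/5*4/5, 4/5 + 1/5*1/1) = [24/25, 1/1)
  emit 'f', narrow to [4/5, 21/25)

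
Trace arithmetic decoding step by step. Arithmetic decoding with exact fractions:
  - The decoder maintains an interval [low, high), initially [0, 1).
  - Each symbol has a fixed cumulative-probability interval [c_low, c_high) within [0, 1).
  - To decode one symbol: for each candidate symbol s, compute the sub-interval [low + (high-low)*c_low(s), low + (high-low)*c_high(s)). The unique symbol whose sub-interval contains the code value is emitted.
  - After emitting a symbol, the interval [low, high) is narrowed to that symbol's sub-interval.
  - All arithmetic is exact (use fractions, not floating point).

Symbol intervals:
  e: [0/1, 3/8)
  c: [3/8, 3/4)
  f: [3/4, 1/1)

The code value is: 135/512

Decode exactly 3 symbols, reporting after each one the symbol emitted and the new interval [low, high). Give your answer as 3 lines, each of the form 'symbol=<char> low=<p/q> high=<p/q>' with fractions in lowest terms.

Step 1: interval [0/1, 1/1), width = 1/1 - 0/1 = 1/1
  'e': [0/1 + 1/1*0/1, 0/1 + 1/1*3/8) = [0/1, 3/8) <- contains code 135/512
  'c': [0/1 + 1/1*3/8, 0/1 + 1/1*3/4) = [3/8, 3/4)
  'f': [0/1 + 1/1*3/4, 0/1 + 1/1*1/1) = [3/4, 1/1)
  emit 'e', narrow to [0/1, 3/8)
Step 2: interval [0/1, 3/8), width = 3/8 - 0/1 = 3/8
  'e': [0/1 + 3/8*0/1, 0/1 + 3/8*3/8) = [0/1, 9/64)
  'c': [0/1 + 3/8*3/8, 0/1 + 3/8*3/4) = [9/64, 9/32) <- contains code 135/512
  'f': [0/1 + 3/8*3/4, 0/1 + 3/8*1/1) = [9/32, 3/8)
  emit 'c', narrow to [9/64, 9/32)
Step 3: interval [9/64, 9/32), width = 9/32 - 9/64 = 9/64
  'e': [9/64 + 9/64*0/1, 9/64 + 9/64*3/8) = [9/64, 99/512)
  'c': [9/64 + 9/64*3/8, 9/64 + 9/64*3/4) = [99/512, 63/256)
  'f': [9/64 + 9/64*3/4, 9/64 + 9/64*1/1) = [63/256, 9/32) <- contains code 135/512
  emit 'f', narrow to [63/256, 9/32)

Answer: symbol=e low=0/1 high=3/8
symbol=c low=9/64 high=9/32
symbol=f low=63/256 high=9/32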